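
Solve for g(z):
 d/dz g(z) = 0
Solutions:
 g(z) = C1


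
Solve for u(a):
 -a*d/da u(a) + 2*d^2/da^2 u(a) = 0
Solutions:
 u(a) = C1 + C2*erfi(a/2)


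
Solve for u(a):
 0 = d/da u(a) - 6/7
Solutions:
 u(a) = C1 + 6*a/7


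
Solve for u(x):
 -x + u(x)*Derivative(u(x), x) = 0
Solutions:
 u(x) = -sqrt(C1 + x^2)
 u(x) = sqrt(C1 + x^2)


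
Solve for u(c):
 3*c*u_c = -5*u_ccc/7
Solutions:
 u(c) = C1 + Integral(C2*airyai(-21^(1/3)*5^(2/3)*c/5) + C3*airybi(-21^(1/3)*5^(2/3)*c/5), c)


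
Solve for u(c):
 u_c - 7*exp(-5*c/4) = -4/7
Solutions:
 u(c) = C1 - 4*c/7 - 28*exp(-5*c/4)/5


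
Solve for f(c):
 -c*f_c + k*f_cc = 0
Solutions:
 f(c) = C1 + C2*erf(sqrt(2)*c*sqrt(-1/k)/2)/sqrt(-1/k)


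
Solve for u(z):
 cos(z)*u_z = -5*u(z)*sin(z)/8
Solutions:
 u(z) = C1*cos(z)^(5/8)


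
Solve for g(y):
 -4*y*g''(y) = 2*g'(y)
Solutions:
 g(y) = C1 + C2*sqrt(y)


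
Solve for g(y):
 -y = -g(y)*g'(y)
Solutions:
 g(y) = -sqrt(C1 + y^2)
 g(y) = sqrt(C1 + y^2)


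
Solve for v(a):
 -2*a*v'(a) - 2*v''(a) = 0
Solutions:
 v(a) = C1 + C2*erf(sqrt(2)*a/2)


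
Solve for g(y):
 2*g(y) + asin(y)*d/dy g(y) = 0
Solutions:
 g(y) = C1*exp(-2*Integral(1/asin(y), y))


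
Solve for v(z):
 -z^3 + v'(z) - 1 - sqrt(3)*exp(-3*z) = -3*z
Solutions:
 v(z) = C1 + z^4/4 - 3*z^2/2 + z - sqrt(3)*exp(-3*z)/3


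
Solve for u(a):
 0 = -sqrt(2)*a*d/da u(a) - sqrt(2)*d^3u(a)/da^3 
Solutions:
 u(a) = C1 + Integral(C2*airyai(-a) + C3*airybi(-a), a)


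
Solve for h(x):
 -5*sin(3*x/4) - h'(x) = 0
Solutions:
 h(x) = C1 + 20*cos(3*x/4)/3


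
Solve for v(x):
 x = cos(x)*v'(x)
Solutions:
 v(x) = C1 + Integral(x/cos(x), x)


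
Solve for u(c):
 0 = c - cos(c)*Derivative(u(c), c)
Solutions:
 u(c) = C1 + Integral(c/cos(c), c)


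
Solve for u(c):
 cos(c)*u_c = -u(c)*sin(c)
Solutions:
 u(c) = C1*cos(c)


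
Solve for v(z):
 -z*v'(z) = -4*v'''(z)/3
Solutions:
 v(z) = C1 + Integral(C2*airyai(6^(1/3)*z/2) + C3*airybi(6^(1/3)*z/2), z)


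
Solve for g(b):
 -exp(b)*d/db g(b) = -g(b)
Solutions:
 g(b) = C1*exp(-exp(-b))


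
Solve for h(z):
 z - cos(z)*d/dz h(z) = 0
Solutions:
 h(z) = C1 + Integral(z/cos(z), z)


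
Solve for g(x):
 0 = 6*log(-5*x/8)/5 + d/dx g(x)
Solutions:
 g(x) = C1 - 6*x*log(-x)/5 + 6*x*(-log(5) + 1 + 3*log(2))/5


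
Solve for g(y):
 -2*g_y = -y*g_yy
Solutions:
 g(y) = C1 + C2*y^3


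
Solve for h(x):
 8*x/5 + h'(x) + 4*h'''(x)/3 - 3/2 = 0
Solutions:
 h(x) = C1 + C2*sin(sqrt(3)*x/2) + C3*cos(sqrt(3)*x/2) - 4*x^2/5 + 3*x/2


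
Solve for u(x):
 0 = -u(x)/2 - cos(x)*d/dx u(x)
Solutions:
 u(x) = C1*(sin(x) - 1)^(1/4)/(sin(x) + 1)^(1/4)


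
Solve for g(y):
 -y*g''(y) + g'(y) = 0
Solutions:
 g(y) = C1 + C2*y^2


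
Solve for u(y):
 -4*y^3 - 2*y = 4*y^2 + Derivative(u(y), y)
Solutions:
 u(y) = C1 - y^4 - 4*y^3/3 - y^2


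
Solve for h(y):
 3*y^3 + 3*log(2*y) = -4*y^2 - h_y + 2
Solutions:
 h(y) = C1 - 3*y^4/4 - 4*y^3/3 - 3*y*log(y) - 3*y*log(2) + 5*y


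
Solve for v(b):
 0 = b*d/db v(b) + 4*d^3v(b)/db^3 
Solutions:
 v(b) = C1 + Integral(C2*airyai(-2^(1/3)*b/2) + C3*airybi(-2^(1/3)*b/2), b)


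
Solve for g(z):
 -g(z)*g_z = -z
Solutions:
 g(z) = -sqrt(C1 + z^2)
 g(z) = sqrt(C1 + z^2)


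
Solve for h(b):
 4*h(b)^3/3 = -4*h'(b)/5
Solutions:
 h(b) = -sqrt(6)*sqrt(-1/(C1 - 5*b))/2
 h(b) = sqrt(6)*sqrt(-1/(C1 - 5*b))/2


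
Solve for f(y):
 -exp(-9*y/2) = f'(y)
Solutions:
 f(y) = C1 + 2*exp(-9*y/2)/9


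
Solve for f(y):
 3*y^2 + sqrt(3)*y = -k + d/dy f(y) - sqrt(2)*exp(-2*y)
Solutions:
 f(y) = C1 + k*y + y^3 + sqrt(3)*y^2/2 - sqrt(2)*exp(-2*y)/2


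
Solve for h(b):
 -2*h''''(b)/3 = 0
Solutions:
 h(b) = C1 + C2*b + C3*b^2 + C4*b^3


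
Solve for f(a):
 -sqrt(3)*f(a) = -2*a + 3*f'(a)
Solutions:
 f(a) = C1*exp(-sqrt(3)*a/3) + 2*sqrt(3)*a/3 - 2


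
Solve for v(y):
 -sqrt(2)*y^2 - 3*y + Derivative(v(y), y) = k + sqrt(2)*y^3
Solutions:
 v(y) = C1 + k*y + sqrt(2)*y^4/4 + sqrt(2)*y^3/3 + 3*y^2/2


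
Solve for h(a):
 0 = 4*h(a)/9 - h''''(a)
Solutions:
 h(a) = C1*exp(-sqrt(6)*a/3) + C2*exp(sqrt(6)*a/3) + C3*sin(sqrt(6)*a/3) + C4*cos(sqrt(6)*a/3)


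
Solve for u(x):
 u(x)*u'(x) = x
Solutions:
 u(x) = -sqrt(C1 + x^2)
 u(x) = sqrt(C1 + x^2)


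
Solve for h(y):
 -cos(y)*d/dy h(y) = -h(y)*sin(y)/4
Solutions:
 h(y) = C1/cos(y)^(1/4)


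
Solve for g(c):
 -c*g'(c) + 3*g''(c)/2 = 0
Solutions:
 g(c) = C1 + C2*erfi(sqrt(3)*c/3)


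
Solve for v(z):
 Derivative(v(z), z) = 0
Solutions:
 v(z) = C1


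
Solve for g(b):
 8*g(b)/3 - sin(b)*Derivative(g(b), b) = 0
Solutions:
 g(b) = C1*(cos(b) - 1)^(4/3)/(cos(b) + 1)^(4/3)


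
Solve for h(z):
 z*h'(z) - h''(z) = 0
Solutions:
 h(z) = C1 + C2*erfi(sqrt(2)*z/2)


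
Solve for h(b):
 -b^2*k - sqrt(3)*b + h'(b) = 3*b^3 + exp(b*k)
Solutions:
 h(b) = C1 + 3*b^4/4 + b^3*k/3 + sqrt(3)*b^2/2 + exp(b*k)/k


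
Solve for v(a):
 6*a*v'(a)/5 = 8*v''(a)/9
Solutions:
 v(a) = C1 + C2*erfi(3*sqrt(30)*a/20)


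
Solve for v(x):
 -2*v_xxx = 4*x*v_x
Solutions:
 v(x) = C1 + Integral(C2*airyai(-2^(1/3)*x) + C3*airybi(-2^(1/3)*x), x)


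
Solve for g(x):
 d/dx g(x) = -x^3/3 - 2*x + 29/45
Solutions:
 g(x) = C1 - x^4/12 - x^2 + 29*x/45


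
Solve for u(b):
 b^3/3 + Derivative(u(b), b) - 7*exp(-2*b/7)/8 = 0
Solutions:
 u(b) = C1 - b^4/12 - 49*exp(-2*b/7)/16


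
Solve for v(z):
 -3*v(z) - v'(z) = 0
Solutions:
 v(z) = C1*exp(-3*z)


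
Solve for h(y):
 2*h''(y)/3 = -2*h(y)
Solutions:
 h(y) = C1*sin(sqrt(3)*y) + C2*cos(sqrt(3)*y)


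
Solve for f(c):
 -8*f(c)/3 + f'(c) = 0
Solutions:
 f(c) = C1*exp(8*c/3)


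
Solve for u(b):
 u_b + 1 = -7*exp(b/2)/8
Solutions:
 u(b) = C1 - b - 7*exp(b/2)/4


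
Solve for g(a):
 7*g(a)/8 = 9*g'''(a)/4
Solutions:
 g(a) = C3*exp(84^(1/3)*a/6) + (C1*sin(28^(1/3)*3^(5/6)*a/12) + C2*cos(28^(1/3)*3^(5/6)*a/12))*exp(-84^(1/3)*a/12)


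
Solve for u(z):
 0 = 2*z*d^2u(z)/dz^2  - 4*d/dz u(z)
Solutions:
 u(z) = C1 + C2*z^3


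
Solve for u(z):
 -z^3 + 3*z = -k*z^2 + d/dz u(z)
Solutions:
 u(z) = C1 + k*z^3/3 - z^4/4 + 3*z^2/2


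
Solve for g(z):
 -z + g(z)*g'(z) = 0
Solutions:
 g(z) = -sqrt(C1 + z^2)
 g(z) = sqrt(C1 + z^2)


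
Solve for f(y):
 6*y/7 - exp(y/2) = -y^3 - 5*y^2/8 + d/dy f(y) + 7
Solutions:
 f(y) = C1 + y^4/4 + 5*y^3/24 + 3*y^2/7 - 7*y - 2*exp(y/2)


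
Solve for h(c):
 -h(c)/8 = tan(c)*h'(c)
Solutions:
 h(c) = C1/sin(c)^(1/8)


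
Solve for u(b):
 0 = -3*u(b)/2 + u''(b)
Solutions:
 u(b) = C1*exp(-sqrt(6)*b/2) + C2*exp(sqrt(6)*b/2)


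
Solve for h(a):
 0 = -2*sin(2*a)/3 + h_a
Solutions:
 h(a) = C1 - cos(2*a)/3


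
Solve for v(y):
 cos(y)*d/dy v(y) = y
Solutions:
 v(y) = C1 + Integral(y/cos(y), y)


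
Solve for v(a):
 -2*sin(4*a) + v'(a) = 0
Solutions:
 v(a) = C1 - cos(4*a)/2


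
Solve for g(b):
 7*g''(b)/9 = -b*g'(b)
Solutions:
 g(b) = C1 + C2*erf(3*sqrt(14)*b/14)


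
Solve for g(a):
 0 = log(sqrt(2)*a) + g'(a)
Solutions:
 g(a) = C1 - a*log(a) - a*log(2)/2 + a


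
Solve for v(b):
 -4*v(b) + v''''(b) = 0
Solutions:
 v(b) = C1*exp(-sqrt(2)*b) + C2*exp(sqrt(2)*b) + C3*sin(sqrt(2)*b) + C4*cos(sqrt(2)*b)


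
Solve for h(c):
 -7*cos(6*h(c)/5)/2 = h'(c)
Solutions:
 7*c/2 - 5*log(sin(6*h(c)/5) - 1)/12 + 5*log(sin(6*h(c)/5) + 1)/12 = C1


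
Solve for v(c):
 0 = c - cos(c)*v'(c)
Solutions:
 v(c) = C1 + Integral(c/cos(c), c)


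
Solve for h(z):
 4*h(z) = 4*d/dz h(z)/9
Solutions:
 h(z) = C1*exp(9*z)


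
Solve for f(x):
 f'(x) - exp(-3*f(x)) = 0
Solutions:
 f(x) = log(C1 + 3*x)/3
 f(x) = log((-3^(1/3) - 3^(5/6)*I)*(C1 + x)^(1/3)/2)
 f(x) = log((-3^(1/3) + 3^(5/6)*I)*(C1 + x)^(1/3)/2)


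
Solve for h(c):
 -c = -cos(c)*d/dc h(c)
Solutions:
 h(c) = C1 + Integral(c/cos(c), c)


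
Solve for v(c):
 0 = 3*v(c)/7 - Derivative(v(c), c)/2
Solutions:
 v(c) = C1*exp(6*c/7)


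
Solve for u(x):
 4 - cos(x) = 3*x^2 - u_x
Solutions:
 u(x) = C1 + x^3 - 4*x + sin(x)


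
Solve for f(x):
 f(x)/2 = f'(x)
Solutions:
 f(x) = C1*exp(x/2)


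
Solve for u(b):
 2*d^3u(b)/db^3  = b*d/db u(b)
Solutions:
 u(b) = C1 + Integral(C2*airyai(2^(2/3)*b/2) + C3*airybi(2^(2/3)*b/2), b)


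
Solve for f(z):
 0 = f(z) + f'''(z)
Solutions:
 f(z) = C3*exp(-z) + (C1*sin(sqrt(3)*z/2) + C2*cos(sqrt(3)*z/2))*exp(z/2)


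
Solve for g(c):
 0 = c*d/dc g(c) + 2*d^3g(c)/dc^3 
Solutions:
 g(c) = C1 + Integral(C2*airyai(-2^(2/3)*c/2) + C3*airybi(-2^(2/3)*c/2), c)


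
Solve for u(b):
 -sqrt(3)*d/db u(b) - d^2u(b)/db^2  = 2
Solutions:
 u(b) = C1 + C2*exp(-sqrt(3)*b) - 2*sqrt(3)*b/3


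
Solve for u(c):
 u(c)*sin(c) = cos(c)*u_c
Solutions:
 u(c) = C1/cos(c)


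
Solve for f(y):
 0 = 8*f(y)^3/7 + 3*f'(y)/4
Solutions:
 f(y) = -sqrt(42)*sqrt(-1/(C1 - 32*y))/2
 f(y) = sqrt(42)*sqrt(-1/(C1 - 32*y))/2


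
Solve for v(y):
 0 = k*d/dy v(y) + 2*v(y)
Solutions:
 v(y) = C1*exp(-2*y/k)


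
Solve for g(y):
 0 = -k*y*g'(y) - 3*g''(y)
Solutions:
 g(y) = Piecewise((-sqrt(6)*sqrt(pi)*C1*erf(sqrt(6)*sqrt(k)*y/6)/(2*sqrt(k)) - C2, (k > 0) | (k < 0)), (-C1*y - C2, True))


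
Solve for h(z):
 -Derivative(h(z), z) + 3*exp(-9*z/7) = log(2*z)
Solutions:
 h(z) = C1 - z*log(z) + z*(1 - log(2)) - 7*exp(-9*z/7)/3


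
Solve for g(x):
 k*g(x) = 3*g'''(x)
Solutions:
 g(x) = C1*exp(3^(2/3)*k^(1/3)*x/3) + C2*exp(k^(1/3)*x*(-3^(2/3) + 3*3^(1/6)*I)/6) + C3*exp(-k^(1/3)*x*(3^(2/3) + 3*3^(1/6)*I)/6)


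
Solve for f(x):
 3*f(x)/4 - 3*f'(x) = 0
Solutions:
 f(x) = C1*exp(x/4)


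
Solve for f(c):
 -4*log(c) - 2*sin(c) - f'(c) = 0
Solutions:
 f(c) = C1 - 4*c*log(c) + 4*c + 2*cos(c)


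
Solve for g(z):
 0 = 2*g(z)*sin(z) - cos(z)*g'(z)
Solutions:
 g(z) = C1/cos(z)^2


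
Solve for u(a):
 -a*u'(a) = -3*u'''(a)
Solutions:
 u(a) = C1 + Integral(C2*airyai(3^(2/3)*a/3) + C3*airybi(3^(2/3)*a/3), a)


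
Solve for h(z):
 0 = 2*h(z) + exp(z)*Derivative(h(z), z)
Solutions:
 h(z) = C1*exp(2*exp(-z))


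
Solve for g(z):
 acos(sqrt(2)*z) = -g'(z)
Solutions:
 g(z) = C1 - z*acos(sqrt(2)*z) + sqrt(2)*sqrt(1 - 2*z^2)/2


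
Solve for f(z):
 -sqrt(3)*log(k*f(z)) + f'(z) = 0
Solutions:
 li(k*f(z))/k = C1 + sqrt(3)*z


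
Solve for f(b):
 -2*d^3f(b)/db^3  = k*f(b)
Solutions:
 f(b) = C1*exp(2^(2/3)*b*(-k)^(1/3)/2) + C2*exp(2^(2/3)*b*(-k)^(1/3)*(-1 + sqrt(3)*I)/4) + C3*exp(-2^(2/3)*b*(-k)^(1/3)*(1 + sqrt(3)*I)/4)


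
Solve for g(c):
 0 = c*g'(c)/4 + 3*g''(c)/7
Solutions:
 g(c) = C1 + C2*erf(sqrt(42)*c/12)


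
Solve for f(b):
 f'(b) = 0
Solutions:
 f(b) = C1


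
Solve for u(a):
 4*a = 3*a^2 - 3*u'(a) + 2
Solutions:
 u(a) = C1 + a^3/3 - 2*a^2/3 + 2*a/3


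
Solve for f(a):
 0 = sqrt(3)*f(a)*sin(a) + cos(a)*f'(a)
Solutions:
 f(a) = C1*cos(a)^(sqrt(3))


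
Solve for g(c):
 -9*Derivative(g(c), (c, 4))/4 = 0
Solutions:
 g(c) = C1 + C2*c + C3*c^2 + C4*c^3


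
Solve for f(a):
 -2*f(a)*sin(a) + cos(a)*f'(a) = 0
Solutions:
 f(a) = C1/cos(a)^2


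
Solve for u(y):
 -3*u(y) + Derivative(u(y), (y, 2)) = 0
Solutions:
 u(y) = C1*exp(-sqrt(3)*y) + C2*exp(sqrt(3)*y)


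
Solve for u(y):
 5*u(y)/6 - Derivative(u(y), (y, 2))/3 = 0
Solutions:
 u(y) = C1*exp(-sqrt(10)*y/2) + C2*exp(sqrt(10)*y/2)


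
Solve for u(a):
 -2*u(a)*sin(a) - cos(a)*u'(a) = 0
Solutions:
 u(a) = C1*cos(a)^2


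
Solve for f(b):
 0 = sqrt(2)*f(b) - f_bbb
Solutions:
 f(b) = C3*exp(2^(1/6)*b) + (C1*sin(2^(1/6)*sqrt(3)*b/2) + C2*cos(2^(1/6)*sqrt(3)*b/2))*exp(-2^(1/6)*b/2)


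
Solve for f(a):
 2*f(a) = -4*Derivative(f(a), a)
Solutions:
 f(a) = C1*exp(-a/2)


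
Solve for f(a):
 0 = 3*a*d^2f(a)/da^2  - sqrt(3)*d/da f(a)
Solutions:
 f(a) = C1 + C2*a^(sqrt(3)/3 + 1)


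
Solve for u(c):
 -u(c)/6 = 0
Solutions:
 u(c) = 0


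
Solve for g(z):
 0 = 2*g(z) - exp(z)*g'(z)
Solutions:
 g(z) = C1*exp(-2*exp(-z))


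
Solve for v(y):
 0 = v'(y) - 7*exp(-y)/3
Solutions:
 v(y) = C1 - 7*exp(-y)/3


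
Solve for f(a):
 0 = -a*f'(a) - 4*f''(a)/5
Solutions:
 f(a) = C1 + C2*erf(sqrt(10)*a/4)


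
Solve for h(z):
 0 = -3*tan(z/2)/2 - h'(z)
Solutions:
 h(z) = C1 + 3*log(cos(z/2))


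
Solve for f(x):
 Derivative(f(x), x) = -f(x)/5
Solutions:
 f(x) = C1*exp(-x/5)


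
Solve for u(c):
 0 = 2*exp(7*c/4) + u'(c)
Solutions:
 u(c) = C1 - 8*exp(7*c/4)/7


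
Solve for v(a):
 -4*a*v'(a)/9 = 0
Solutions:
 v(a) = C1


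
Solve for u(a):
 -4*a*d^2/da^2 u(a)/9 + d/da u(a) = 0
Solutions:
 u(a) = C1 + C2*a^(13/4)


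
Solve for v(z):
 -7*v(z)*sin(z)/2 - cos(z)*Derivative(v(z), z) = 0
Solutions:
 v(z) = C1*cos(z)^(7/2)


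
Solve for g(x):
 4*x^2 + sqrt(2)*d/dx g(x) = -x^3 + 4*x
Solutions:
 g(x) = C1 - sqrt(2)*x^4/8 - 2*sqrt(2)*x^3/3 + sqrt(2)*x^2


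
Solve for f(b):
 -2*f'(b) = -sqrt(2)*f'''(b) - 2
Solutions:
 f(b) = C1 + C2*exp(-2^(1/4)*b) + C3*exp(2^(1/4)*b) + b


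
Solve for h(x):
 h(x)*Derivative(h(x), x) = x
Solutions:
 h(x) = -sqrt(C1 + x^2)
 h(x) = sqrt(C1 + x^2)


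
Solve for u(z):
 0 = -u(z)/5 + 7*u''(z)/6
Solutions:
 u(z) = C1*exp(-sqrt(210)*z/35) + C2*exp(sqrt(210)*z/35)


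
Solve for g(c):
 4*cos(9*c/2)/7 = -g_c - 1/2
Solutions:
 g(c) = C1 - c/2 - 8*sin(9*c/2)/63


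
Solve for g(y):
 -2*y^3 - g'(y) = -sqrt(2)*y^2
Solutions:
 g(y) = C1 - y^4/2 + sqrt(2)*y^3/3


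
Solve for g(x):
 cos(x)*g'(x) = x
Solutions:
 g(x) = C1 + Integral(x/cos(x), x)


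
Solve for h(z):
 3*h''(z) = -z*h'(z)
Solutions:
 h(z) = C1 + C2*erf(sqrt(6)*z/6)


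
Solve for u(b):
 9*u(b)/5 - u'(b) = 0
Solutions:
 u(b) = C1*exp(9*b/5)


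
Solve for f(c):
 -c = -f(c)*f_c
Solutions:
 f(c) = -sqrt(C1 + c^2)
 f(c) = sqrt(C1 + c^2)


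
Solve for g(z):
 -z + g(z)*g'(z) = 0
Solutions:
 g(z) = -sqrt(C1 + z^2)
 g(z) = sqrt(C1 + z^2)


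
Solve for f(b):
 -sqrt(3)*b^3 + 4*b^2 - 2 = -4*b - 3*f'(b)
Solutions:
 f(b) = C1 + sqrt(3)*b^4/12 - 4*b^3/9 - 2*b^2/3 + 2*b/3


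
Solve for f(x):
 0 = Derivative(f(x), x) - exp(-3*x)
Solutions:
 f(x) = C1 - exp(-3*x)/3


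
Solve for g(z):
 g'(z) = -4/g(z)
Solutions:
 g(z) = -sqrt(C1 - 8*z)
 g(z) = sqrt(C1 - 8*z)


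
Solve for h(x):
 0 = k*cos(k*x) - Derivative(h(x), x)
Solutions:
 h(x) = C1 + sin(k*x)


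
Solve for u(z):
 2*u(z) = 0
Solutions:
 u(z) = 0


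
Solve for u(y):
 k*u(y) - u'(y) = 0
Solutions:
 u(y) = C1*exp(k*y)


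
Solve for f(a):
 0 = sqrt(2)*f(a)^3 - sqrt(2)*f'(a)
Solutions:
 f(a) = -sqrt(2)*sqrt(-1/(C1 + a))/2
 f(a) = sqrt(2)*sqrt(-1/(C1 + a))/2


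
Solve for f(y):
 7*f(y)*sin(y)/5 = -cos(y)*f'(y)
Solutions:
 f(y) = C1*cos(y)^(7/5)


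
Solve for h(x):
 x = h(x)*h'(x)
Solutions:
 h(x) = -sqrt(C1 + x^2)
 h(x) = sqrt(C1 + x^2)


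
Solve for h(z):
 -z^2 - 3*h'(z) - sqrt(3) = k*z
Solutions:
 h(z) = C1 - k*z^2/6 - z^3/9 - sqrt(3)*z/3


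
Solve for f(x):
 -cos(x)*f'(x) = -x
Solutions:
 f(x) = C1 + Integral(x/cos(x), x)


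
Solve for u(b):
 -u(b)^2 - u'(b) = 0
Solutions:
 u(b) = 1/(C1 + b)


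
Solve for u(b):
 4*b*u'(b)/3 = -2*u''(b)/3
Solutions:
 u(b) = C1 + C2*erf(b)


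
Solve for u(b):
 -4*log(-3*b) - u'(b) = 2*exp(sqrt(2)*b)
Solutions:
 u(b) = C1 - 4*b*log(-b) + 4*b*(1 - log(3)) - sqrt(2)*exp(sqrt(2)*b)


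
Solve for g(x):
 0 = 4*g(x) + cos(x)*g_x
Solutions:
 g(x) = C1*(sin(x)^2 - 2*sin(x) + 1)/(sin(x)^2 + 2*sin(x) + 1)


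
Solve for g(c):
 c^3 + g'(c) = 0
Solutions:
 g(c) = C1 - c^4/4


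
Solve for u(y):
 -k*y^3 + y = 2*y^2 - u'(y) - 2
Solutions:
 u(y) = C1 + k*y^4/4 + 2*y^3/3 - y^2/2 - 2*y


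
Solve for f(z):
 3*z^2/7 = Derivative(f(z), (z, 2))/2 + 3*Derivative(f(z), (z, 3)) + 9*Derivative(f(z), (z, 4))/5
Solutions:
 f(z) = C1 + C2*z + C3*exp(z*(-5 + sqrt(15))/6) + C4*exp(-z*(sqrt(15) + 5)/6) + z^4/14 - 12*z^3/7 + 972*z^2/35


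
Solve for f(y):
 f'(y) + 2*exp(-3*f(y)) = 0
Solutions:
 f(y) = log(C1 - 6*y)/3
 f(y) = log((-3^(1/3) - 3^(5/6)*I)*(C1 - 2*y)^(1/3)/2)
 f(y) = log((-3^(1/3) + 3^(5/6)*I)*(C1 - 2*y)^(1/3)/2)


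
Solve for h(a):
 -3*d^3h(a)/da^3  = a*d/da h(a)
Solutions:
 h(a) = C1 + Integral(C2*airyai(-3^(2/3)*a/3) + C3*airybi(-3^(2/3)*a/3), a)


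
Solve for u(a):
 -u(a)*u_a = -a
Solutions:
 u(a) = -sqrt(C1 + a^2)
 u(a) = sqrt(C1 + a^2)


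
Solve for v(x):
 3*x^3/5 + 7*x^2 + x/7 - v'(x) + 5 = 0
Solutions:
 v(x) = C1 + 3*x^4/20 + 7*x^3/3 + x^2/14 + 5*x


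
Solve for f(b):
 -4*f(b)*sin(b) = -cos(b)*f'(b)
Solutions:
 f(b) = C1/cos(b)^4


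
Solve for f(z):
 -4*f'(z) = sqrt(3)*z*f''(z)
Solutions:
 f(z) = C1 + C2*z^(1 - 4*sqrt(3)/3)


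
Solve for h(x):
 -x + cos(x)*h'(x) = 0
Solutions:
 h(x) = C1 + Integral(x/cos(x), x)


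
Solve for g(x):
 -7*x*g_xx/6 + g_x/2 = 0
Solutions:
 g(x) = C1 + C2*x^(10/7)


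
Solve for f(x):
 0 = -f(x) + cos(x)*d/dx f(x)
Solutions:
 f(x) = C1*sqrt(sin(x) + 1)/sqrt(sin(x) - 1)


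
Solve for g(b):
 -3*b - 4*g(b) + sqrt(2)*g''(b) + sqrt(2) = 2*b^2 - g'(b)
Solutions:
 g(b) = C1*exp(sqrt(2)*b*(-1 + sqrt(1 + 16*sqrt(2)))/4) + C2*exp(-sqrt(2)*b*(1 + sqrt(1 + 16*sqrt(2)))/4) - b^2/2 - b - 1/4


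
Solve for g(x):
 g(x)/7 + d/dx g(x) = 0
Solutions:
 g(x) = C1*exp(-x/7)


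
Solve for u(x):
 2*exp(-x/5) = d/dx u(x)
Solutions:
 u(x) = C1 - 10*exp(-x/5)


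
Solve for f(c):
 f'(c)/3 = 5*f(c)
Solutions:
 f(c) = C1*exp(15*c)


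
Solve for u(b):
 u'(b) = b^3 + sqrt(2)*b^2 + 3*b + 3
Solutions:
 u(b) = C1 + b^4/4 + sqrt(2)*b^3/3 + 3*b^2/2 + 3*b


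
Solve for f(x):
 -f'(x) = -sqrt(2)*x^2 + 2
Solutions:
 f(x) = C1 + sqrt(2)*x^3/3 - 2*x


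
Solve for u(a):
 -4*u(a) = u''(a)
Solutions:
 u(a) = C1*sin(2*a) + C2*cos(2*a)


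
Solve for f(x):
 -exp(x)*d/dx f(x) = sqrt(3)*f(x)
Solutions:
 f(x) = C1*exp(sqrt(3)*exp(-x))


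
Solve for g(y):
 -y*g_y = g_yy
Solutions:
 g(y) = C1 + C2*erf(sqrt(2)*y/2)


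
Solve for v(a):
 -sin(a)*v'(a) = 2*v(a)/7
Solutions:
 v(a) = C1*(cos(a) + 1)^(1/7)/(cos(a) - 1)^(1/7)


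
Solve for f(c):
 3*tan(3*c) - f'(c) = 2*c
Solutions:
 f(c) = C1 - c^2 - log(cos(3*c))


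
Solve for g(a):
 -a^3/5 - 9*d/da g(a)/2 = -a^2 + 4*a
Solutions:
 g(a) = C1 - a^4/90 + 2*a^3/27 - 4*a^2/9


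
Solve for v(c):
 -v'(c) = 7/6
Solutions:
 v(c) = C1 - 7*c/6


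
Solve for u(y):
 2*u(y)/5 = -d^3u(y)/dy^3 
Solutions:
 u(y) = C3*exp(-2^(1/3)*5^(2/3)*y/5) + (C1*sin(2^(1/3)*sqrt(3)*5^(2/3)*y/10) + C2*cos(2^(1/3)*sqrt(3)*5^(2/3)*y/10))*exp(2^(1/3)*5^(2/3)*y/10)


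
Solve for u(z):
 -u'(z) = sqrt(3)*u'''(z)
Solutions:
 u(z) = C1 + C2*sin(3^(3/4)*z/3) + C3*cos(3^(3/4)*z/3)


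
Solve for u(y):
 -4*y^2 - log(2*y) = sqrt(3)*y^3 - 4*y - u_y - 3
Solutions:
 u(y) = C1 + sqrt(3)*y^4/4 + 4*y^3/3 - 2*y^2 + y*log(y) - 4*y + y*log(2)


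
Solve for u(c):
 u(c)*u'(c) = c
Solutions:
 u(c) = -sqrt(C1 + c^2)
 u(c) = sqrt(C1 + c^2)


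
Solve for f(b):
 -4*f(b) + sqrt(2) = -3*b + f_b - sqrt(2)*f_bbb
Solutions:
 f(b) = C1*exp(-b*(sqrt(2)/(sqrt(2 - sqrt(2)/108) + sqrt(2))^(1/3) + 6*(sqrt(2 - sqrt(2)/108) + sqrt(2))^(1/3))/12)*sin(b*(-sqrt(6)/(sqrt(2 - sqrt(2)/108) + sqrt(2))^(1/3) + 6*sqrt(3)*(sqrt(2 - sqrt(2)/108) + sqrt(2))^(1/3))/12) + C2*exp(-b*(sqrt(2)/(sqrt(2 - sqrt(2)/108) + sqrt(2))^(1/3) + 6*(sqrt(2 - sqrt(2)/108) + sqrt(2))^(1/3))/12)*cos(b*(-sqrt(6)/(sqrt(2 - sqrt(2)/108) + sqrt(2))^(1/3) + 6*sqrt(3)*(sqrt(2 - sqrt(2)/108) + sqrt(2))^(1/3))/12) + C3*exp(b*(sqrt(2)/(6*(sqrt(2 - sqrt(2)/108) + sqrt(2))^(1/3)) + (sqrt(2 - sqrt(2)/108) + sqrt(2))^(1/3))) + 3*b/4 - 3/16 + sqrt(2)/4


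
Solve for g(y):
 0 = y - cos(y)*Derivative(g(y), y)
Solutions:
 g(y) = C1 + Integral(y/cos(y), y)


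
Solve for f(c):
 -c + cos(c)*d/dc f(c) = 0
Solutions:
 f(c) = C1 + Integral(c/cos(c), c)


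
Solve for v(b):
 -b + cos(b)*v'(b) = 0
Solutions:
 v(b) = C1 + Integral(b/cos(b), b)


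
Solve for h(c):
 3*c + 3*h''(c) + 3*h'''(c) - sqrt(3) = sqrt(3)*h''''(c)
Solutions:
 h(c) = C1 + C2*c + C3*exp(c*(sqrt(3) + sqrt(3 + 4*sqrt(3)))/2) + C4*exp(c*(-sqrt(3 + 4*sqrt(3)) + sqrt(3))/2) - c^3/6 + c^2*(sqrt(3) + 3)/6


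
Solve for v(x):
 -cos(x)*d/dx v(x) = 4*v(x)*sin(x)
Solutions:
 v(x) = C1*cos(x)^4


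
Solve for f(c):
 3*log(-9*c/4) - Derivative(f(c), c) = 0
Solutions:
 f(c) = C1 + 3*c*log(-c) + 3*c*(-2*log(2) - 1 + 2*log(3))


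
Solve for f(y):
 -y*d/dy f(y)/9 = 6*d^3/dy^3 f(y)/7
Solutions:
 f(y) = C1 + Integral(C2*airyai(-2^(2/3)*7^(1/3)*y/6) + C3*airybi(-2^(2/3)*7^(1/3)*y/6), y)


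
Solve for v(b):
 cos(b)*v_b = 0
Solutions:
 v(b) = C1


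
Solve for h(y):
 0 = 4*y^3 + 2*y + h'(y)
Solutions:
 h(y) = C1 - y^4 - y^2


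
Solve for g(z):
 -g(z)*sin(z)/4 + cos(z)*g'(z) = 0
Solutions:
 g(z) = C1/cos(z)^(1/4)


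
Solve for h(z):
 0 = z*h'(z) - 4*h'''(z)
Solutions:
 h(z) = C1 + Integral(C2*airyai(2^(1/3)*z/2) + C3*airybi(2^(1/3)*z/2), z)


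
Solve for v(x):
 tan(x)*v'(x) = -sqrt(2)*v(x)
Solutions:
 v(x) = C1/sin(x)^(sqrt(2))


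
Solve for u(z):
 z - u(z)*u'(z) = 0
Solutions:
 u(z) = -sqrt(C1 + z^2)
 u(z) = sqrt(C1 + z^2)


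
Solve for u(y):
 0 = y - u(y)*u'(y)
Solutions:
 u(y) = -sqrt(C1 + y^2)
 u(y) = sqrt(C1 + y^2)


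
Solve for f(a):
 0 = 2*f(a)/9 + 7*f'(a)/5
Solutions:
 f(a) = C1*exp(-10*a/63)


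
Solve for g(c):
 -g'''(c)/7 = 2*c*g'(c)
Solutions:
 g(c) = C1 + Integral(C2*airyai(-14^(1/3)*c) + C3*airybi(-14^(1/3)*c), c)


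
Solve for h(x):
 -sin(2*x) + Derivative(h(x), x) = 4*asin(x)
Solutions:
 h(x) = C1 + 4*x*asin(x) + 4*sqrt(1 - x^2) - cos(2*x)/2


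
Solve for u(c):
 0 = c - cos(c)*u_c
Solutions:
 u(c) = C1 + Integral(c/cos(c), c)


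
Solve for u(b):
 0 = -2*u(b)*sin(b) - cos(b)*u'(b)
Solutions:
 u(b) = C1*cos(b)^2


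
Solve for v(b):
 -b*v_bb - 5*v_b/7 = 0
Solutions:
 v(b) = C1 + C2*b^(2/7)


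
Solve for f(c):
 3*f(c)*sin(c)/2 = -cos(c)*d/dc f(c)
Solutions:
 f(c) = C1*cos(c)^(3/2)


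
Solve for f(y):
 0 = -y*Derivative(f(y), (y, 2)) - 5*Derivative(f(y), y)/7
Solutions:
 f(y) = C1 + C2*y^(2/7)


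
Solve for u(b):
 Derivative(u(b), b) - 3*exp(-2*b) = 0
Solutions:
 u(b) = C1 - 3*exp(-2*b)/2


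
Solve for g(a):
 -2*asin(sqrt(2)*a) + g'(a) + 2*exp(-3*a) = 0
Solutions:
 g(a) = C1 + 2*a*asin(sqrt(2)*a) + sqrt(2)*sqrt(1 - 2*a^2) + 2*exp(-3*a)/3


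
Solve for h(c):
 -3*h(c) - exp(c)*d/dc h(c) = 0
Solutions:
 h(c) = C1*exp(3*exp(-c))


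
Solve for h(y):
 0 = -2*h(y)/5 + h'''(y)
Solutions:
 h(y) = C3*exp(2^(1/3)*5^(2/3)*y/5) + (C1*sin(2^(1/3)*sqrt(3)*5^(2/3)*y/10) + C2*cos(2^(1/3)*sqrt(3)*5^(2/3)*y/10))*exp(-2^(1/3)*5^(2/3)*y/10)


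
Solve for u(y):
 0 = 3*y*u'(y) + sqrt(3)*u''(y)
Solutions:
 u(y) = C1 + C2*erf(sqrt(2)*3^(1/4)*y/2)


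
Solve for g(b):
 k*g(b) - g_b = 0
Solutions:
 g(b) = C1*exp(b*k)


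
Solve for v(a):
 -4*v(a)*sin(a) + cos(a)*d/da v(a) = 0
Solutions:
 v(a) = C1/cos(a)^4


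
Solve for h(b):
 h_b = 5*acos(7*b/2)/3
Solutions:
 h(b) = C1 + 5*b*acos(7*b/2)/3 - 5*sqrt(4 - 49*b^2)/21


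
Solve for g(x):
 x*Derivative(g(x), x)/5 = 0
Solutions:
 g(x) = C1


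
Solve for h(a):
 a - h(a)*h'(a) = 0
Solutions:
 h(a) = -sqrt(C1 + a^2)
 h(a) = sqrt(C1 + a^2)


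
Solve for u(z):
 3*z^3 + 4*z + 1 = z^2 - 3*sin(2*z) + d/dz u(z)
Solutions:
 u(z) = C1 + 3*z^4/4 - z^3/3 + 2*z^2 + z - 3*cos(2*z)/2


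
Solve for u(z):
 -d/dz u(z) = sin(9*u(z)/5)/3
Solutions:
 z/3 + 5*log(cos(9*u(z)/5) - 1)/18 - 5*log(cos(9*u(z)/5) + 1)/18 = C1


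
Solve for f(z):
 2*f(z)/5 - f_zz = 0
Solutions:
 f(z) = C1*exp(-sqrt(10)*z/5) + C2*exp(sqrt(10)*z/5)


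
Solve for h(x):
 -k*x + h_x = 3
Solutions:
 h(x) = C1 + k*x^2/2 + 3*x


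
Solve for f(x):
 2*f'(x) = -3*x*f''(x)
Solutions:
 f(x) = C1 + C2*x^(1/3)


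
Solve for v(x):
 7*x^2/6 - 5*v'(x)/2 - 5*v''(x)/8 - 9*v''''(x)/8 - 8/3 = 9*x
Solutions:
 v(x) = C1 + C2*exp(-5^(1/3)*x*(-3*(6 + sqrt(2931)/9)^(1/3) + 5^(1/3)/(6 + sqrt(2931)/9)^(1/3))/18)*sin(sqrt(3)*x*(5/(30 + 5*sqrt(2931)/9)^(1/3) + 3*(30 + 5*sqrt(2931)/9)^(1/3))/18) + C3*exp(-5^(1/3)*x*(-3*(6 + sqrt(2931)/9)^(1/3) + 5^(1/3)/(6 + sqrt(2931)/9)^(1/3))/18)*cos(sqrt(3)*x*(5/(30 + 5*sqrt(2931)/9)^(1/3) + 3*(30 + 5*sqrt(2931)/9)^(1/3))/18) + C4*exp(5^(1/3)*x*(-3*(6 + sqrt(2931)/9)^(1/3) + 5^(1/3)/(6 + sqrt(2931)/9)^(1/3))/9) + 7*x^3/45 - 23*x^2/12 - 13*x/120


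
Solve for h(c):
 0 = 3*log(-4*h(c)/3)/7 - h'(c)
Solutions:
 -7*Integral(1/(log(-_y) - log(3) + 2*log(2)), (_y, h(c)))/3 = C1 - c


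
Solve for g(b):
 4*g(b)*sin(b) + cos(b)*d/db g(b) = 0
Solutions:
 g(b) = C1*cos(b)^4


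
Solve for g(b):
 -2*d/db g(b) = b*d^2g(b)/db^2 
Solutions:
 g(b) = C1 + C2/b


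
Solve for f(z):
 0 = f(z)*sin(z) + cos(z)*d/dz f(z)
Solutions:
 f(z) = C1*cos(z)


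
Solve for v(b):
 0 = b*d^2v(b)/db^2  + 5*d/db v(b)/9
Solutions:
 v(b) = C1 + C2*b^(4/9)


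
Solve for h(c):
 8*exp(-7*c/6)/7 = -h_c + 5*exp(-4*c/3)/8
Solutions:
 h(c) = C1 - 15*exp(-4*c/3)/32 + 48*exp(-7*c/6)/49


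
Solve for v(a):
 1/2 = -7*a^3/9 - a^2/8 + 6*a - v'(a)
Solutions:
 v(a) = C1 - 7*a^4/36 - a^3/24 + 3*a^2 - a/2


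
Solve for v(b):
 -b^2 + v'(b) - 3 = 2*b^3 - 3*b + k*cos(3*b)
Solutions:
 v(b) = C1 + b^4/2 + b^3/3 - 3*b^2/2 + 3*b + k*sin(3*b)/3


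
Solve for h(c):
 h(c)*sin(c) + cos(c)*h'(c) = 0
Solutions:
 h(c) = C1*cos(c)


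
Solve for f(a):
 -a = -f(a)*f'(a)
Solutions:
 f(a) = -sqrt(C1 + a^2)
 f(a) = sqrt(C1 + a^2)


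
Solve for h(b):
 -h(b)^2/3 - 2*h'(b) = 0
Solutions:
 h(b) = 6/(C1 + b)


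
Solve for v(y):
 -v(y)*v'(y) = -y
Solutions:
 v(y) = -sqrt(C1 + y^2)
 v(y) = sqrt(C1 + y^2)


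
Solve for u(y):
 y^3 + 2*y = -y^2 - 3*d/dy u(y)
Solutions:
 u(y) = C1 - y^4/12 - y^3/9 - y^2/3


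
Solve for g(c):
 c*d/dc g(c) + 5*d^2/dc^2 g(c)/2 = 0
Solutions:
 g(c) = C1 + C2*erf(sqrt(5)*c/5)


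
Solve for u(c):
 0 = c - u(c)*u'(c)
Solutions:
 u(c) = -sqrt(C1 + c^2)
 u(c) = sqrt(C1 + c^2)


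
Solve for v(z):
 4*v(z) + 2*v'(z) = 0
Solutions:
 v(z) = C1*exp(-2*z)


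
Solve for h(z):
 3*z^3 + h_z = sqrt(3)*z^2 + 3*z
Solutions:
 h(z) = C1 - 3*z^4/4 + sqrt(3)*z^3/3 + 3*z^2/2


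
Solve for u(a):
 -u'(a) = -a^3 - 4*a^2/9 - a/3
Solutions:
 u(a) = C1 + a^4/4 + 4*a^3/27 + a^2/6


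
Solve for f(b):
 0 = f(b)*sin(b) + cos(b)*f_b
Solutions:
 f(b) = C1*cos(b)


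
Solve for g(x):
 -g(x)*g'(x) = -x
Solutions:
 g(x) = -sqrt(C1 + x^2)
 g(x) = sqrt(C1 + x^2)


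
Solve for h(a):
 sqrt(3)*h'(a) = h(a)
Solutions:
 h(a) = C1*exp(sqrt(3)*a/3)


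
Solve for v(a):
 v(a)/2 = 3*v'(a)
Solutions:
 v(a) = C1*exp(a/6)


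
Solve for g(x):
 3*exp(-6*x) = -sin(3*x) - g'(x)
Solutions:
 g(x) = C1 + cos(3*x)/3 + exp(-6*x)/2


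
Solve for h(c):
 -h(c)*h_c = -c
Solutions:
 h(c) = -sqrt(C1 + c^2)
 h(c) = sqrt(C1 + c^2)


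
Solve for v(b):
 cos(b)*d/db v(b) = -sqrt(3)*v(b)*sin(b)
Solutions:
 v(b) = C1*cos(b)^(sqrt(3))


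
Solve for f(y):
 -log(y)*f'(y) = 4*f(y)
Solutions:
 f(y) = C1*exp(-4*li(y))


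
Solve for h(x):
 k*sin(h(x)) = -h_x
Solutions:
 h(x) = -acos((-C1 - exp(2*k*x))/(C1 - exp(2*k*x))) + 2*pi
 h(x) = acos((-C1 - exp(2*k*x))/(C1 - exp(2*k*x)))


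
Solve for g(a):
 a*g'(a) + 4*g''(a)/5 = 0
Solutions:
 g(a) = C1 + C2*erf(sqrt(10)*a/4)


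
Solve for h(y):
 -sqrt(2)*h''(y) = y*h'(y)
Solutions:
 h(y) = C1 + C2*erf(2^(1/4)*y/2)


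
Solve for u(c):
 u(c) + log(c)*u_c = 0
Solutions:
 u(c) = C1*exp(-li(c))


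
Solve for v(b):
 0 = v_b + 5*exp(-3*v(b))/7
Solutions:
 v(b) = log(C1 - 15*b/7)/3
 v(b) = log((-1 - sqrt(3)*I)*(C1 - 15*b/7)^(1/3)/2)
 v(b) = log((-1 + sqrt(3)*I)*(C1 - 15*b/7)^(1/3)/2)


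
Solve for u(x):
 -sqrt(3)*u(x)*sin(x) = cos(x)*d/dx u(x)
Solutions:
 u(x) = C1*cos(x)^(sqrt(3))


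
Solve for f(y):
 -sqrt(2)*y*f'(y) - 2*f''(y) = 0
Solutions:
 f(y) = C1 + C2*erf(2^(1/4)*y/2)


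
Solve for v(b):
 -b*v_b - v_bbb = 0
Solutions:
 v(b) = C1 + Integral(C2*airyai(-b) + C3*airybi(-b), b)


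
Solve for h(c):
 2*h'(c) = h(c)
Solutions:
 h(c) = C1*exp(c/2)


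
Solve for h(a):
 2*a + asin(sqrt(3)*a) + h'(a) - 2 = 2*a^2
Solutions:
 h(a) = C1 + 2*a^3/3 - a^2 - a*asin(sqrt(3)*a) + 2*a - sqrt(3)*sqrt(1 - 3*a^2)/3


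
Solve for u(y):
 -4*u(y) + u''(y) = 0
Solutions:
 u(y) = C1*exp(-2*y) + C2*exp(2*y)


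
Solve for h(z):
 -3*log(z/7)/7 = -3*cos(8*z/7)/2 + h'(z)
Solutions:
 h(z) = C1 - 3*z*log(z)/7 + 3*z/7 + 3*z*log(7)/7 + 21*sin(8*z/7)/16


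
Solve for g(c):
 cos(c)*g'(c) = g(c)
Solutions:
 g(c) = C1*sqrt(sin(c) + 1)/sqrt(sin(c) - 1)


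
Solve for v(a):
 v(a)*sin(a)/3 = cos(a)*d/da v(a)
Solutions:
 v(a) = C1/cos(a)^(1/3)


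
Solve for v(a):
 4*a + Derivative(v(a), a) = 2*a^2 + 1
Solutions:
 v(a) = C1 + 2*a^3/3 - 2*a^2 + a


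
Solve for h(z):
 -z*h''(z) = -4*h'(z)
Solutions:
 h(z) = C1 + C2*z^5


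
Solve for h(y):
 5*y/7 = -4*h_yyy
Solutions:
 h(y) = C1 + C2*y + C3*y^2 - 5*y^4/672


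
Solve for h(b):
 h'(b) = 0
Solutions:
 h(b) = C1


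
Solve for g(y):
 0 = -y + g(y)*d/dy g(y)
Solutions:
 g(y) = -sqrt(C1 + y^2)
 g(y) = sqrt(C1 + y^2)


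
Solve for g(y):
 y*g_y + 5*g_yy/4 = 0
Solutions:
 g(y) = C1 + C2*erf(sqrt(10)*y/5)


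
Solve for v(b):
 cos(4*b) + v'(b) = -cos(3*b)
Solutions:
 v(b) = C1 - sin(3*b)/3 - sin(4*b)/4


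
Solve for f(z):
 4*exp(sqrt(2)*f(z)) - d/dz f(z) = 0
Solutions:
 f(z) = sqrt(2)*(2*log(-1/(C1 + 4*z)) - log(2))/4


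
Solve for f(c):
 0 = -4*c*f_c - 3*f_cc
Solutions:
 f(c) = C1 + C2*erf(sqrt(6)*c/3)


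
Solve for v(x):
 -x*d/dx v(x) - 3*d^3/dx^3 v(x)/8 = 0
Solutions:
 v(x) = C1 + Integral(C2*airyai(-2*3^(2/3)*x/3) + C3*airybi(-2*3^(2/3)*x/3), x)


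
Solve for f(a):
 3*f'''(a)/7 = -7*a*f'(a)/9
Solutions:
 f(a) = C1 + Integral(C2*airyai(-7^(2/3)*a/3) + C3*airybi(-7^(2/3)*a/3), a)


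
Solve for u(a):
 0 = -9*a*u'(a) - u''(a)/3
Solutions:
 u(a) = C1 + C2*erf(3*sqrt(6)*a/2)


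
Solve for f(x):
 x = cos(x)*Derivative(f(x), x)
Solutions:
 f(x) = C1 + Integral(x/cos(x), x)


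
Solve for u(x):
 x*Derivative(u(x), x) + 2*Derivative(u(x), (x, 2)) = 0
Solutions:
 u(x) = C1 + C2*erf(x/2)


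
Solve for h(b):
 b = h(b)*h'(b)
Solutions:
 h(b) = -sqrt(C1 + b^2)
 h(b) = sqrt(C1 + b^2)


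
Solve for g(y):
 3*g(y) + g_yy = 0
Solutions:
 g(y) = C1*sin(sqrt(3)*y) + C2*cos(sqrt(3)*y)


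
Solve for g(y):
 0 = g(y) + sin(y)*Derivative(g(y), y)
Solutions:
 g(y) = C1*sqrt(cos(y) + 1)/sqrt(cos(y) - 1)


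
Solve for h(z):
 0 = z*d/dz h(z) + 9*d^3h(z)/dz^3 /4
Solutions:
 h(z) = C1 + Integral(C2*airyai(-2^(2/3)*3^(1/3)*z/3) + C3*airybi(-2^(2/3)*3^(1/3)*z/3), z)


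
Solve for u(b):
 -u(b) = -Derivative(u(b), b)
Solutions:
 u(b) = C1*exp(b)


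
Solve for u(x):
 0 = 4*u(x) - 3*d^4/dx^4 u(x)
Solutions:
 u(x) = C1*exp(-sqrt(2)*3^(3/4)*x/3) + C2*exp(sqrt(2)*3^(3/4)*x/3) + C3*sin(sqrt(2)*3^(3/4)*x/3) + C4*cos(sqrt(2)*3^(3/4)*x/3)


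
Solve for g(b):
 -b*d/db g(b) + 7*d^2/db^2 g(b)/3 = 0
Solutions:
 g(b) = C1 + C2*erfi(sqrt(42)*b/14)


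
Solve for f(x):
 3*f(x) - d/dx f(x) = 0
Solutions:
 f(x) = C1*exp(3*x)


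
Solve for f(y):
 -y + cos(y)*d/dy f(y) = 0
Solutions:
 f(y) = C1 + Integral(y/cos(y), y)


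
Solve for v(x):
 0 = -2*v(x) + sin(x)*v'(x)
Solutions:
 v(x) = C1*(cos(x) - 1)/(cos(x) + 1)


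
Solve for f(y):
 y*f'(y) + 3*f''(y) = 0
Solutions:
 f(y) = C1 + C2*erf(sqrt(6)*y/6)


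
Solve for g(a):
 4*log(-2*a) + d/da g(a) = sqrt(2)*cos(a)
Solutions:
 g(a) = C1 - 4*a*log(-a) - 4*a*log(2) + 4*a + sqrt(2)*sin(a)


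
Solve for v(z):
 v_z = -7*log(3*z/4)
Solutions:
 v(z) = C1 - 7*z*log(z) + z*log(16384/2187) + 7*z


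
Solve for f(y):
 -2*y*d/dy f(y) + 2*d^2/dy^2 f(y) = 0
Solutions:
 f(y) = C1 + C2*erfi(sqrt(2)*y/2)


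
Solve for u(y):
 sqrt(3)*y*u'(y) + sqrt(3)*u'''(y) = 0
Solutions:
 u(y) = C1 + Integral(C2*airyai(-y) + C3*airybi(-y), y)


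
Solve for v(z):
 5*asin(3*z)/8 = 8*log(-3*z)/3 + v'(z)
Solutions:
 v(z) = C1 - 8*z*log(-z)/3 + 5*z*asin(3*z)/8 - 8*z*log(3)/3 + 8*z/3 + 5*sqrt(1 - 9*z^2)/24


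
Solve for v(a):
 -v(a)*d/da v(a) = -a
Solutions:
 v(a) = -sqrt(C1 + a^2)
 v(a) = sqrt(C1 + a^2)


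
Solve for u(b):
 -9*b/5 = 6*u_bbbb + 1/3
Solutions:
 u(b) = C1 + C2*b + C3*b^2 + C4*b^3 - b^5/400 - b^4/432


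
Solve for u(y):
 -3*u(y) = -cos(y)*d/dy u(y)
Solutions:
 u(y) = C1*(sin(y) + 1)^(3/2)/(sin(y) - 1)^(3/2)


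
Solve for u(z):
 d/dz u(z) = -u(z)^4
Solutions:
 u(z) = (-3^(2/3) - 3*3^(1/6)*I)*(1/(C1 + z))^(1/3)/6
 u(z) = (-3^(2/3) + 3*3^(1/6)*I)*(1/(C1 + z))^(1/3)/6
 u(z) = (1/(C1 + 3*z))^(1/3)


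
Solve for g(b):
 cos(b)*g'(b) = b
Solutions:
 g(b) = C1 + Integral(b/cos(b), b)


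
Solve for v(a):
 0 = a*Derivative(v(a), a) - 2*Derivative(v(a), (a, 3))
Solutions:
 v(a) = C1 + Integral(C2*airyai(2^(2/3)*a/2) + C3*airybi(2^(2/3)*a/2), a)


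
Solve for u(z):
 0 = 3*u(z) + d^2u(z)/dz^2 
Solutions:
 u(z) = C1*sin(sqrt(3)*z) + C2*cos(sqrt(3)*z)


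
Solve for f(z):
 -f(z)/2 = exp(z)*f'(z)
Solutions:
 f(z) = C1*exp(exp(-z)/2)


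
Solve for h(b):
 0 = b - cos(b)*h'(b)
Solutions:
 h(b) = C1 + Integral(b/cos(b), b)


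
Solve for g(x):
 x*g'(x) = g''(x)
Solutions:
 g(x) = C1 + C2*erfi(sqrt(2)*x/2)


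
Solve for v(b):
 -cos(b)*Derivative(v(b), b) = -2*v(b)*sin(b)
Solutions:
 v(b) = C1/cos(b)^2


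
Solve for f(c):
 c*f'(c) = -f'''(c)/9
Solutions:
 f(c) = C1 + Integral(C2*airyai(-3^(2/3)*c) + C3*airybi(-3^(2/3)*c), c)


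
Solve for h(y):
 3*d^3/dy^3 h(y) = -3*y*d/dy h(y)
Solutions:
 h(y) = C1 + Integral(C2*airyai(-y) + C3*airybi(-y), y)


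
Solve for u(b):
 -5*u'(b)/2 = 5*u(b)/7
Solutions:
 u(b) = C1*exp(-2*b/7)


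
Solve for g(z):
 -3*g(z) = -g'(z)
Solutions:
 g(z) = C1*exp(3*z)


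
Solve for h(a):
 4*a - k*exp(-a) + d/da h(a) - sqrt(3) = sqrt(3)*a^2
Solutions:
 h(a) = C1 + sqrt(3)*a^3/3 - 2*a^2 + sqrt(3)*a - k*exp(-a)


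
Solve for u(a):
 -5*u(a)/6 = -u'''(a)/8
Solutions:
 u(a) = C3*exp(20^(1/3)*3^(2/3)*a/3) + (C1*sin(20^(1/3)*3^(1/6)*a/2) + C2*cos(20^(1/3)*3^(1/6)*a/2))*exp(-20^(1/3)*3^(2/3)*a/6)


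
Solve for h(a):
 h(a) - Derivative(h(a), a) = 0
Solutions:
 h(a) = C1*exp(a)


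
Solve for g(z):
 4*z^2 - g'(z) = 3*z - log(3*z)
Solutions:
 g(z) = C1 + 4*z^3/3 - 3*z^2/2 + z*log(z) - z + z*log(3)


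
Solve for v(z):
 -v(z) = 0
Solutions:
 v(z) = 0


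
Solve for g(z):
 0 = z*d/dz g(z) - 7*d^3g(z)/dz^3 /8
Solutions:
 g(z) = C1 + Integral(C2*airyai(2*7^(2/3)*z/7) + C3*airybi(2*7^(2/3)*z/7), z)


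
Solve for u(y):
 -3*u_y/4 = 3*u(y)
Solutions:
 u(y) = C1*exp(-4*y)


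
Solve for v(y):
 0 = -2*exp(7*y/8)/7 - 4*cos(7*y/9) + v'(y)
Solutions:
 v(y) = C1 + 16*exp(7*y/8)/49 + 36*sin(7*y/9)/7


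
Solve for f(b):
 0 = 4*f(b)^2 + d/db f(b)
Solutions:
 f(b) = 1/(C1 + 4*b)


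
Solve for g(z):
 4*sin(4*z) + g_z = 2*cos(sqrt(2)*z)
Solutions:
 g(z) = C1 + sqrt(2)*sin(sqrt(2)*z) + cos(4*z)


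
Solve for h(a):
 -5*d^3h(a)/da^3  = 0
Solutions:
 h(a) = C1 + C2*a + C3*a^2


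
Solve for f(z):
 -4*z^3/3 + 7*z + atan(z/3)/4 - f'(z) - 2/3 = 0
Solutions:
 f(z) = C1 - z^4/3 + 7*z^2/2 + z*atan(z/3)/4 - 2*z/3 - 3*log(z^2 + 9)/8


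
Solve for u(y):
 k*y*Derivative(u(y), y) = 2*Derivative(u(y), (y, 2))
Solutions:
 u(y) = Piecewise((-sqrt(pi)*C1*erf(y*sqrt(-k)/2)/sqrt(-k) - C2, (k > 0) | (k < 0)), (-C1*y - C2, True))


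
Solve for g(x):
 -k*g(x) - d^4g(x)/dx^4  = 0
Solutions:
 g(x) = C1*exp(-x*(-k)^(1/4)) + C2*exp(x*(-k)^(1/4)) + C3*exp(-I*x*(-k)^(1/4)) + C4*exp(I*x*(-k)^(1/4))


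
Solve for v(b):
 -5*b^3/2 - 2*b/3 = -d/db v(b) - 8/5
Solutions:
 v(b) = C1 + 5*b^4/8 + b^2/3 - 8*b/5


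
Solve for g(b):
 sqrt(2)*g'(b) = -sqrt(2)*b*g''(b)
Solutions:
 g(b) = C1 + C2*log(b)


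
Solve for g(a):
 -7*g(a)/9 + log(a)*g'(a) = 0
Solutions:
 g(a) = C1*exp(7*li(a)/9)


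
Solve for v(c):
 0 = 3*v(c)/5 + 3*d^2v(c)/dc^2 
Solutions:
 v(c) = C1*sin(sqrt(5)*c/5) + C2*cos(sqrt(5)*c/5)


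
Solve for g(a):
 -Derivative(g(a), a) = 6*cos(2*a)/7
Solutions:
 g(a) = C1 - 3*sin(2*a)/7


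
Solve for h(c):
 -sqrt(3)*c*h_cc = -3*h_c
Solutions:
 h(c) = C1 + C2*c^(1 + sqrt(3))


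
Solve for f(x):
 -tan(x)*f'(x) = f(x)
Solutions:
 f(x) = C1/sin(x)


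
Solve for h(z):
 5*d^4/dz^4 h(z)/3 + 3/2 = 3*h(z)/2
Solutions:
 h(z) = C1*exp(-10^(3/4)*sqrt(3)*z/10) + C2*exp(10^(3/4)*sqrt(3)*z/10) + C3*sin(10^(3/4)*sqrt(3)*z/10) + C4*cos(10^(3/4)*sqrt(3)*z/10) + 1


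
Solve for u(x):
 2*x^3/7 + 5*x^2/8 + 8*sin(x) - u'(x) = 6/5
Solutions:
 u(x) = C1 + x^4/14 + 5*x^3/24 - 6*x/5 - 8*cos(x)


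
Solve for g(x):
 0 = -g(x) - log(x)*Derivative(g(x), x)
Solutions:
 g(x) = C1*exp(-li(x))


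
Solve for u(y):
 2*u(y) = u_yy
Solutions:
 u(y) = C1*exp(-sqrt(2)*y) + C2*exp(sqrt(2)*y)


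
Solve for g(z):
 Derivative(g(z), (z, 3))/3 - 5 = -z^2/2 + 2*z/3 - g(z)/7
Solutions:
 g(z) = C3*exp(-3^(1/3)*7^(2/3)*z/7) - 7*z^2/2 + 14*z/3 + (C1*sin(3^(5/6)*7^(2/3)*z/14) + C2*cos(3^(5/6)*7^(2/3)*z/14))*exp(3^(1/3)*7^(2/3)*z/14) + 35


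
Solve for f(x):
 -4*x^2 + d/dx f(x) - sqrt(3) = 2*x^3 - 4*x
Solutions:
 f(x) = C1 + x^4/2 + 4*x^3/3 - 2*x^2 + sqrt(3)*x


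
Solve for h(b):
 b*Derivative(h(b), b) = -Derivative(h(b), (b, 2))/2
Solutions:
 h(b) = C1 + C2*erf(b)


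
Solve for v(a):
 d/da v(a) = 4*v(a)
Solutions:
 v(a) = C1*exp(4*a)


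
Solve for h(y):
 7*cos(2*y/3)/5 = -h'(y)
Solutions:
 h(y) = C1 - 21*sin(2*y/3)/10


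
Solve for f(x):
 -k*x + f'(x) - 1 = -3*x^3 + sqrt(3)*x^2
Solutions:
 f(x) = C1 + k*x^2/2 - 3*x^4/4 + sqrt(3)*x^3/3 + x


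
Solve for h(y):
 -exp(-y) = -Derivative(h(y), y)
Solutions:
 h(y) = C1 - exp(-y)


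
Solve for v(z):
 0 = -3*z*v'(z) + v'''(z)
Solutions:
 v(z) = C1 + Integral(C2*airyai(3^(1/3)*z) + C3*airybi(3^(1/3)*z), z)


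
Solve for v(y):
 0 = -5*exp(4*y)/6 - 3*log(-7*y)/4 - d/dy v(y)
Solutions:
 v(y) = C1 - 3*y*log(-y)/4 + 3*y*(1 - log(7))/4 - 5*exp(4*y)/24


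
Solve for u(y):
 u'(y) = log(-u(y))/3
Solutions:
 -li(-u(y)) = C1 + y/3


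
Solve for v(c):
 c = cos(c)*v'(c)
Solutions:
 v(c) = C1 + Integral(c/cos(c), c)


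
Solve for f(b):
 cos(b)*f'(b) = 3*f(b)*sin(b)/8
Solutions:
 f(b) = C1/cos(b)^(3/8)


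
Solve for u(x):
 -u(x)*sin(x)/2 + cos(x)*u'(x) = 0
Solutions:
 u(x) = C1/sqrt(cos(x))


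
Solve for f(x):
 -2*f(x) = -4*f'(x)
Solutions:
 f(x) = C1*exp(x/2)


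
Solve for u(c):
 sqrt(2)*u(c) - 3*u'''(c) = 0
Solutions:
 u(c) = C3*exp(2^(1/6)*3^(2/3)*c/3) + (C1*sin(6^(1/6)*c/2) + C2*cos(6^(1/6)*c/2))*exp(-2^(1/6)*3^(2/3)*c/6)


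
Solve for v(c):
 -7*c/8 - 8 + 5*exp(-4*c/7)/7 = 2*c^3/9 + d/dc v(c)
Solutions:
 v(c) = C1 - c^4/18 - 7*c^2/16 - 8*c - 5*exp(-4*c/7)/4
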